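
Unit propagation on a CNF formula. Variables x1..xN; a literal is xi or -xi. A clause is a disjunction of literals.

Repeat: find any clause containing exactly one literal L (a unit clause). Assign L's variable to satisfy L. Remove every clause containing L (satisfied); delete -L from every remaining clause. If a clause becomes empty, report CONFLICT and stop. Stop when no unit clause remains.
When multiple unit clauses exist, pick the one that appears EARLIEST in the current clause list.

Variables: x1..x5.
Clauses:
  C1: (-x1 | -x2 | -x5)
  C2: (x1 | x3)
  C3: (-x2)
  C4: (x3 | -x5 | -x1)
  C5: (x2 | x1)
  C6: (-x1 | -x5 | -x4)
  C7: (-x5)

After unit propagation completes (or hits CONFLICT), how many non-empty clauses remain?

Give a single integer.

unit clause [-2] forces x2=F; simplify:
  drop 2 from [2, 1] -> [1]
  satisfied 2 clause(s); 5 remain; assigned so far: [2]
unit clause [1] forces x1=T; simplify:
  drop -1 from [3, -5, -1] -> [3, -5]
  drop -1 from [-1, -5, -4] -> [-5, -4]
  satisfied 2 clause(s); 3 remain; assigned so far: [1, 2]
unit clause [-5] forces x5=F; simplify:
  satisfied 3 clause(s); 0 remain; assigned so far: [1, 2, 5]

Answer: 0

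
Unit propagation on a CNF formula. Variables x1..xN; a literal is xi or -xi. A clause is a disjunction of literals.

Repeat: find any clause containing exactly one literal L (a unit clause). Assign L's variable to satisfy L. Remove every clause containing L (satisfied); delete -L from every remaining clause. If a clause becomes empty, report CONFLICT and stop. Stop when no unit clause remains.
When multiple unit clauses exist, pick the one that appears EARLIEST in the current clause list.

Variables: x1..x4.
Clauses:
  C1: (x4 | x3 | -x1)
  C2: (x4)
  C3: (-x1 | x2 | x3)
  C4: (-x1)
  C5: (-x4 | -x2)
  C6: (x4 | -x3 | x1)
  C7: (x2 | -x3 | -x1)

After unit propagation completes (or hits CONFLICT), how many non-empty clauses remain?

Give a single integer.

unit clause [4] forces x4=T; simplify:
  drop -4 from [-4, -2] -> [-2]
  satisfied 3 clause(s); 4 remain; assigned so far: [4]
unit clause [-1] forces x1=F; simplify:
  satisfied 3 clause(s); 1 remain; assigned so far: [1, 4]
unit clause [-2] forces x2=F; simplify:
  satisfied 1 clause(s); 0 remain; assigned so far: [1, 2, 4]

Answer: 0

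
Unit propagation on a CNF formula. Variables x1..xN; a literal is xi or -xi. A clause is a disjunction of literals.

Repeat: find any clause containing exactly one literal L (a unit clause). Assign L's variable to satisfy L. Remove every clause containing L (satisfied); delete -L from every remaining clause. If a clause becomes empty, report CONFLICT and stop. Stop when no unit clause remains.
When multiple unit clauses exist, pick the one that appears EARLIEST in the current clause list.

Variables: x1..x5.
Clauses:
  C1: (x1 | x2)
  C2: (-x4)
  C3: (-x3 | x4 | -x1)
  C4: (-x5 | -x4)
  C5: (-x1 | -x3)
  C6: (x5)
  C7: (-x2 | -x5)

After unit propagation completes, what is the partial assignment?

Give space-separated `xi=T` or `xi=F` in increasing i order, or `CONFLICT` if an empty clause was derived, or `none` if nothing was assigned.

unit clause [-4] forces x4=F; simplify:
  drop 4 from [-3, 4, -1] -> [-3, -1]
  satisfied 2 clause(s); 5 remain; assigned so far: [4]
unit clause [5] forces x5=T; simplify:
  drop -5 from [-2, -5] -> [-2]
  satisfied 1 clause(s); 4 remain; assigned so far: [4, 5]
unit clause [-2] forces x2=F; simplify:
  drop 2 from [1, 2] -> [1]
  satisfied 1 clause(s); 3 remain; assigned so far: [2, 4, 5]
unit clause [1] forces x1=T; simplify:
  drop -1 from [-3, -1] -> [-3]
  drop -1 from [-1, -3] -> [-3]
  satisfied 1 clause(s); 2 remain; assigned so far: [1, 2, 4, 5]
unit clause [-3] forces x3=F; simplify:
  satisfied 2 clause(s); 0 remain; assigned so far: [1, 2, 3, 4, 5]

Answer: x1=T x2=F x3=F x4=F x5=T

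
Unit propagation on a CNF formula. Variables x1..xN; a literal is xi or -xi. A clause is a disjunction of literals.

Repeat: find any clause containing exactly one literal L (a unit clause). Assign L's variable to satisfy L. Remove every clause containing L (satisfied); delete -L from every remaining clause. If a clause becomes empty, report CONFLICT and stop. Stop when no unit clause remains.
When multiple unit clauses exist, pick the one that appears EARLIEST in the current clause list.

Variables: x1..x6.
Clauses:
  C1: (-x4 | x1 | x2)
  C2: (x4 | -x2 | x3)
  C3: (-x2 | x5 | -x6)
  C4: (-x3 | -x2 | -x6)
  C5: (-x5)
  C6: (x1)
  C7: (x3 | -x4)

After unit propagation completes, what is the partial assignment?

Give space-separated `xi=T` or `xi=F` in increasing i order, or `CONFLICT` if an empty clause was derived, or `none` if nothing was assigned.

Answer: x1=T x5=F

Derivation:
unit clause [-5] forces x5=F; simplify:
  drop 5 from [-2, 5, -6] -> [-2, -6]
  satisfied 1 clause(s); 6 remain; assigned so far: [5]
unit clause [1] forces x1=T; simplify:
  satisfied 2 clause(s); 4 remain; assigned so far: [1, 5]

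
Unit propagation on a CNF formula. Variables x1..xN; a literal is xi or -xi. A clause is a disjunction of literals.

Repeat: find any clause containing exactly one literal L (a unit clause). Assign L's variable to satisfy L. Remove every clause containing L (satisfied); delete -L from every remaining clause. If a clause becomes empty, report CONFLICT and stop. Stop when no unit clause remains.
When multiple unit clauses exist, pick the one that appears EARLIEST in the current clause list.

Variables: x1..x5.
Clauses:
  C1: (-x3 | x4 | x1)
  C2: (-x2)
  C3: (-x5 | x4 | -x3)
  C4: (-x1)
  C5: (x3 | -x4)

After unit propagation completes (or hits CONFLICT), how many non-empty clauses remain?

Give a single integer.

unit clause [-2] forces x2=F; simplify:
  satisfied 1 clause(s); 4 remain; assigned so far: [2]
unit clause [-1] forces x1=F; simplify:
  drop 1 from [-3, 4, 1] -> [-3, 4]
  satisfied 1 clause(s); 3 remain; assigned so far: [1, 2]

Answer: 3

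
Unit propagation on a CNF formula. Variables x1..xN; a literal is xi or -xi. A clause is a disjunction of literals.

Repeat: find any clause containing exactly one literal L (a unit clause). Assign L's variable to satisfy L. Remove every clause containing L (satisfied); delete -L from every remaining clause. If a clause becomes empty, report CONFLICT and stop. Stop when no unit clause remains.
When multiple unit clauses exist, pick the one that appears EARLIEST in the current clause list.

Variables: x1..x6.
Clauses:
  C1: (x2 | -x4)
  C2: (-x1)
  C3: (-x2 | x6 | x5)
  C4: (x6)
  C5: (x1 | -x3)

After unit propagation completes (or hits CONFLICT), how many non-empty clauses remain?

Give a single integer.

unit clause [-1] forces x1=F; simplify:
  drop 1 from [1, -3] -> [-3]
  satisfied 1 clause(s); 4 remain; assigned so far: [1]
unit clause [6] forces x6=T; simplify:
  satisfied 2 clause(s); 2 remain; assigned so far: [1, 6]
unit clause [-3] forces x3=F; simplify:
  satisfied 1 clause(s); 1 remain; assigned so far: [1, 3, 6]

Answer: 1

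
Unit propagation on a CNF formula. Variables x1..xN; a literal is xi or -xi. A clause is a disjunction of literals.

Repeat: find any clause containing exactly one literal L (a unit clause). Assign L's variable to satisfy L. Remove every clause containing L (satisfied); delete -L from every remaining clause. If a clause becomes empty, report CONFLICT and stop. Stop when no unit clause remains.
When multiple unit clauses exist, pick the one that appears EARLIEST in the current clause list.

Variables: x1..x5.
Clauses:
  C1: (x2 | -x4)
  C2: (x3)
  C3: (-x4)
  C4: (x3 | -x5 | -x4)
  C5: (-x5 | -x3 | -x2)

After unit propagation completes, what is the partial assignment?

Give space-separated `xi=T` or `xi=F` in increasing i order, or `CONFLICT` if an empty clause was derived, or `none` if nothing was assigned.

Answer: x3=T x4=F

Derivation:
unit clause [3] forces x3=T; simplify:
  drop -3 from [-5, -3, -2] -> [-5, -2]
  satisfied 2 clause(s); 3 remain; assigned so far: [3]
unit clause [-4] forces x4=F; simplify:
  satisfied 2 clause(s); 1 remain; assigned so far: [3, 4]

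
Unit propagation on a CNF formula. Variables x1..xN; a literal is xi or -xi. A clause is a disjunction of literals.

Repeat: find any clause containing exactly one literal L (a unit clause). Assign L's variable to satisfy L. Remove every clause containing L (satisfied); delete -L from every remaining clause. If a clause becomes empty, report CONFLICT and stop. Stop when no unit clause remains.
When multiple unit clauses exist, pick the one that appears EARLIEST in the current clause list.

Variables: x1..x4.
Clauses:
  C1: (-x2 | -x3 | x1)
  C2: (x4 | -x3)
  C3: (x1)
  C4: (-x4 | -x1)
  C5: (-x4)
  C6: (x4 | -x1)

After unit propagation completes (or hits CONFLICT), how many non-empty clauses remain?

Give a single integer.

Answer: 1

Derivation:
unit clause [1] forces x1=T; simplify:
  drop -1 from [-4, -1] -> [-4]
  drop -1 from [4, -1] -> [4]
  satisfied 2 clause(s); 4 remain; assigned so far: [1]
unit clause [-4] forces x4=F; simplify:
  drop 4 from [4, -3] -> [-3]
  drop 4 from [4] -> [] (empty!)
  satisfied 2 clause(s); 2 remain; assigned so far: [1, 4]
CONFLICT (empty clause)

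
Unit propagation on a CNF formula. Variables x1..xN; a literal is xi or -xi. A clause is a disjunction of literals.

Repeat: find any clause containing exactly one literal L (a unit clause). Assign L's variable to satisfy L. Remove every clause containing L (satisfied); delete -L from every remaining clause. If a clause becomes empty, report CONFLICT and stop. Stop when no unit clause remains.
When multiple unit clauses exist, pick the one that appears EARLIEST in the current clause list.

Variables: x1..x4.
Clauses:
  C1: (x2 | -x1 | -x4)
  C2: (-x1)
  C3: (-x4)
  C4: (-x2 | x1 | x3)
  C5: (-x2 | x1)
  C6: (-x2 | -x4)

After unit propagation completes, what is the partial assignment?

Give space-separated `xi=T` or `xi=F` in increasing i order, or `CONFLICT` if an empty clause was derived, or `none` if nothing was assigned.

unit clause [-1] forces x1=F; simplify:
  drop 1 from [-2, 1, 3] -> [-2, 3]
  drop 1 from [-2, 1] -> [-2]
  satisfied 2 clause(s); 4 remain; assigned so far: [1]
unit clause [-4] forces x4=F; simplify:
  satisfied 2 clause(s); 2 remain; assigned so far: [1, 4]
unit clause [-2] forces x2=F; simplify:
  satisfied 2 clause(s); 0 remain; assigned so far: [1, 2, 4]

Answer: x1=F x2=F x4=F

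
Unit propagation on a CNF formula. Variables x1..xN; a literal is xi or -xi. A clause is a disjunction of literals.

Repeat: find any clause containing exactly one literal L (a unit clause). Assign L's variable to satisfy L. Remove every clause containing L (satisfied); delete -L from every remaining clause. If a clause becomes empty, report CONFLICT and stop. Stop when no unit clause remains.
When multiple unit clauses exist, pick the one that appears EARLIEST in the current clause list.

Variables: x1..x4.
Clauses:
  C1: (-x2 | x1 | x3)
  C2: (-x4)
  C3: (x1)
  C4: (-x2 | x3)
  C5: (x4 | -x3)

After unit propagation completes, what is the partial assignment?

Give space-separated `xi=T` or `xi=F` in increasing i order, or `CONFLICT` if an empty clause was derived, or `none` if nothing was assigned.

unit clause [-4] forces x4=F; simplify:
  drop 4 from [4, -3] -> [-3]
  satisfied 1 clause(s); 4 remain; assigned so far: [4]
unit clause [1] forces x1=T; simplify:
  satisfied 2 clause(s); 2 remain; assigned so far: [1, 4]
unit clause [-3] forces x3=F; simplify:
  drop 3 from [-2, 3] -> [-2]
  satisfied 1 clause(s); 1 remain; assigned so far: [1, 3, 4]
unit clause [-2] forces x2=F; simplify:
  satisfied 1 clause(s); 0 remain; assigned so far: [1, 2, 3, 4]

Answer: x1=T x2=F x3=F x4=F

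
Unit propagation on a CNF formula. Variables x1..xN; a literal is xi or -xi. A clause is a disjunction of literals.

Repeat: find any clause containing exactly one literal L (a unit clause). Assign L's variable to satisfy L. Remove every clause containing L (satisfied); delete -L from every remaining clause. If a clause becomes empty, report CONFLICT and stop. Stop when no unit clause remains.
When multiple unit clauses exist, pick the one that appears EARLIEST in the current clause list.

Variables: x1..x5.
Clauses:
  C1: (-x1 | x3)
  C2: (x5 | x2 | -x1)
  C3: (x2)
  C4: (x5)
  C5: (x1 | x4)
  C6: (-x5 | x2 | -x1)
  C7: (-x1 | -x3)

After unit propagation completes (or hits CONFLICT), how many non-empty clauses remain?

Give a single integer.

unit clause [2] forces x2=T; simplify:
  satisfied 3 clause(s); 4 remain; assigned so far: [2]
unit clause [5] forces x5=T; simplify:
  satisfied 1 clause(s); 3 remain; assigned so far: [2, 5]

Answer: 3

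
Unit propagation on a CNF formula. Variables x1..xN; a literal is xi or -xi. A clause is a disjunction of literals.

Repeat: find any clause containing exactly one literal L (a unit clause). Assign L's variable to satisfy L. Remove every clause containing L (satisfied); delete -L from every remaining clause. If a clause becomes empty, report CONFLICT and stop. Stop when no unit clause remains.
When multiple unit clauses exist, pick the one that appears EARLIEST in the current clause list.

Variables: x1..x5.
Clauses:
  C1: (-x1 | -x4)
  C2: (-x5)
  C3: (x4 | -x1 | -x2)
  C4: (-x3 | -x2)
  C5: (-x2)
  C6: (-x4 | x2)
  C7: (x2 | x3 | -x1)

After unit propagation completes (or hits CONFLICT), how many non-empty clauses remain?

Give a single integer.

Answer: 1

Derivation:
unit clause [-5] forces x5=F; simplify:
  satisfied 1 clause(s); 6 remain; assigned so far: [5]
unit clause [-2] forces x2=F; simplify:
  drop 2 from [-4, 2] -> [-4]
  drop 2 from [2, 3, -1] -> [3, -1]
  satisfied 3 clause(s); 3 remain; assigned so far: [2, 5]
unit clause [-4] forces x4=F; simplify:
  satisfied 2 clause(s); 1 remain; assigned so far: [2, 4, 5]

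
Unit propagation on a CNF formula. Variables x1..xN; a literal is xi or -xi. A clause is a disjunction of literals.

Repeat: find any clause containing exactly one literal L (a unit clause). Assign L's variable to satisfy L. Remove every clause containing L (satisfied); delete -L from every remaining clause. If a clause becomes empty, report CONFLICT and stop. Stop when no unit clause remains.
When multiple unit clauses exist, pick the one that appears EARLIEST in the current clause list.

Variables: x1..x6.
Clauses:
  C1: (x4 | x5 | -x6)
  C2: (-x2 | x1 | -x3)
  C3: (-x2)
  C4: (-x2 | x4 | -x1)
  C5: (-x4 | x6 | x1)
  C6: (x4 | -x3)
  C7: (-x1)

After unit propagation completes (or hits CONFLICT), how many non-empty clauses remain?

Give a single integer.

Answer: 3

Derivation:
unit clause [-2] forces x2=F; simplify:
  satisfied 3 clause(s); 4 remain; assigned so far: [2]
unit clause [-1] forces x1=F; simplify:
  drop 1 from [-4, 6, 1] -> [-4, 6]
  satisfied 1 clause(s); 3 remain; assigned so far: [1, 2]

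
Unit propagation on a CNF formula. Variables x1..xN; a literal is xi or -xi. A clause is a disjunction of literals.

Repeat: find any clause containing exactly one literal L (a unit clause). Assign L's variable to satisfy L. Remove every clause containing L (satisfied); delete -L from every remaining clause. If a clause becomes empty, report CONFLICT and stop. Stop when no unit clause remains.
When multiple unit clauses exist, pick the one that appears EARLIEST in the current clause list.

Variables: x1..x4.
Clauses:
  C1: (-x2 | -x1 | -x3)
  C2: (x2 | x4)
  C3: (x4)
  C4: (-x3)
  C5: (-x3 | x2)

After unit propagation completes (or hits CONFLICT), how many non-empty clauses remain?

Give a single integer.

Answer: 0

Derivation:
unit clause [4] forces x4=T; simplify:
  satisfied 2 clause(s); 3 remain; assigned so far: [4]
unit clause [-3] forces x3=F; simplify:
  satisfied 3 clause(s); 0 remain; assigned so far: [3, 4]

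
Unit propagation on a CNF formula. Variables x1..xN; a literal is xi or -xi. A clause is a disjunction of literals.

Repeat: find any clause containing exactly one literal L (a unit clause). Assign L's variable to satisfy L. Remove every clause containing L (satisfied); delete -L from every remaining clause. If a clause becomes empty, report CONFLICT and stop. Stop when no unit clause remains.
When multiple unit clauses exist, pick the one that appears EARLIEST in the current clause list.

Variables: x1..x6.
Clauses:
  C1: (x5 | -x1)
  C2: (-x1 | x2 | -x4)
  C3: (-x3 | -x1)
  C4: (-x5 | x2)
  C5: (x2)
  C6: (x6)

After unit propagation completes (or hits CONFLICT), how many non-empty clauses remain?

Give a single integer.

unit clause [2] forces x2=T; simplify:
  satisfied 3 clause(s); 3 remain; assigned so far: [2]
unit clause [6] forces x6=T; simplify:
  satisfied 1 clause(s); 2 remain; assigned so far: [2, 6]

Answer: 2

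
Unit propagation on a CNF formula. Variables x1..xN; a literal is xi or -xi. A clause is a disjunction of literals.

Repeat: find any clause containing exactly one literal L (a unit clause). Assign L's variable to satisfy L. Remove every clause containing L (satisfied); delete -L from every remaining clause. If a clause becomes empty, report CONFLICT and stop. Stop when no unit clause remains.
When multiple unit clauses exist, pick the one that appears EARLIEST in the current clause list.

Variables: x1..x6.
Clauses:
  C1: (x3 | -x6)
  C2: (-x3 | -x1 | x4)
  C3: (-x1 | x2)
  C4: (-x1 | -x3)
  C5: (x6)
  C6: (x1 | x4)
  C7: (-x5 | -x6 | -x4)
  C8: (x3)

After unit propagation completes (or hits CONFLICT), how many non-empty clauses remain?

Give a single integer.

unit clause [6] forces x6=T; simplify:
  drop -6 from [3, -6] -> [3]
  drop -6 from [-5, -6, -4] -> [-5, -4]
  satisfied 1 clause(s); 7 remain; assigned so far: [6]
unit clause [3] forces x3=T; simplify:
  drop -3 from [-3, -1, 4] -> [-1, 4]
  drop -3 from [-1, -3] -> [-1]
  satisfied 2 clause(s); 5 remain; assigned so far: [3, 6]
unit clause [-1] forces x1=F; simplify:
  drop 1 from [1, 4] -> [4]
  satisfied 3 clause(s); 2 remain; assigned so far: [1, 3, 6]
unit clause [4] forces x4=T; simplify:
  drop -4 from [-5, -4] -> [-5]
  satisfied 1 clause(s); 1 remain; assigned so far: [1, 3, 4, 6]
unit clause [-5] forces x5=F; simplify:
  satisfied 1 clause(s); 0 remain; assigned so far: [1, 3, 4, 5, 6]

Answer: 0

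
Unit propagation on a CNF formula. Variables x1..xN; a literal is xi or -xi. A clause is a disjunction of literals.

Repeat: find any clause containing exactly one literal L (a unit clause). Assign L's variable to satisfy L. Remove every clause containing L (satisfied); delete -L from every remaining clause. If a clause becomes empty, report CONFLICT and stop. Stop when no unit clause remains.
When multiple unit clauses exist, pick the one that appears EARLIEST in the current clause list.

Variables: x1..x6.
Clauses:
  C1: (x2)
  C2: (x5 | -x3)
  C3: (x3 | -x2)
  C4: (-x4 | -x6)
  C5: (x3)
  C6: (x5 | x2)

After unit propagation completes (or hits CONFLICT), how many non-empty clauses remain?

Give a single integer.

Answer: 1

Derivation:
unit clause [2] forces x2=T; simplify:
  drop -2 from [3, -2] -> [3]
  satisfied 2 clause(s); 4 remain; assigned so far: [2]
unit clause [3] forces x3=T; simplify:
  drop -3 from [5, -3] -> [5]
  satisfied 2 clause(s); 2 remain; assigned so far: [2, 3]
unit clause [5] forces x5=T; simplify:
  satisfied 1 clause(s); 1 remain; assigned so far: [2, 3, 5]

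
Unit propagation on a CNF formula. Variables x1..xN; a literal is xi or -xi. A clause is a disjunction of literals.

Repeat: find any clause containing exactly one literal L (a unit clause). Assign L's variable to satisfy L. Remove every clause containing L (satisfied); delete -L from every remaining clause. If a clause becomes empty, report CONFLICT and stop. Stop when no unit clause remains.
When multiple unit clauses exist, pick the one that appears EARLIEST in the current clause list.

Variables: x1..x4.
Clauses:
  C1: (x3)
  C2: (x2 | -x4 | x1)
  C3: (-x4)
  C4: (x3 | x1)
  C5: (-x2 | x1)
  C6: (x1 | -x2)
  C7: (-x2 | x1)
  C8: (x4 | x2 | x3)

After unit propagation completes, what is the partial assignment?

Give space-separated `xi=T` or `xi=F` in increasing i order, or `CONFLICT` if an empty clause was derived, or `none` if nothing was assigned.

Answer: x3=T x4=F

Derivation:
unit clause [3] forces x3=T; simplify:
  satisfied 3 clause(s); 5 remain; assigned so far: [3]
unit clause [-4] forces x4=F; simplify:
  satisfied 2 clause(s); 3 remain; assigned so far: [3, 4]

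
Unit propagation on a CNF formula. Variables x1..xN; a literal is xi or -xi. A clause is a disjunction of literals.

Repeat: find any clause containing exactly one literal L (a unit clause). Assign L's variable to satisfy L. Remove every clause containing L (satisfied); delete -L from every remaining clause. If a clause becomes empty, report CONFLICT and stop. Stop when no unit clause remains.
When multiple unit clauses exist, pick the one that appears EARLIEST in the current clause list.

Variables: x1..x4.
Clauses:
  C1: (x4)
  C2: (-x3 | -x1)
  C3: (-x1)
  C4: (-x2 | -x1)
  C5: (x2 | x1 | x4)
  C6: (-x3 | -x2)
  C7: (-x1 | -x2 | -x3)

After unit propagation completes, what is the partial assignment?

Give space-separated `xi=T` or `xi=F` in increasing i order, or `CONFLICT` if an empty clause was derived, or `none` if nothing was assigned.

Answer: x1=F x4=T

Derivation:
unit clause [4] forces x4=T; simplify:
  satisfied 2 clause(s); 5 remain; assigned so far: [4]
unit clause [-1] forces x1=F; simplify:
  satisfied 4 clause(s); 1 remain; assigned so far: [1, 4]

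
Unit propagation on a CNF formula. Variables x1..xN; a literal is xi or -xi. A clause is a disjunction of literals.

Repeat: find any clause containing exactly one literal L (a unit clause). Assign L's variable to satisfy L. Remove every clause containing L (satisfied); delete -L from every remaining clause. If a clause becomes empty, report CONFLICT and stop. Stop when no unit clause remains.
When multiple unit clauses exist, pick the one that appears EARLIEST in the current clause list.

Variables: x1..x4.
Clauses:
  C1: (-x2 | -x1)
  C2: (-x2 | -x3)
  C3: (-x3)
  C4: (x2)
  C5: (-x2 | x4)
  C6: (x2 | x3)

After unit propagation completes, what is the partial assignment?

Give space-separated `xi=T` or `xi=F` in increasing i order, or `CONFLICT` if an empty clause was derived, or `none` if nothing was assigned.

unit clause [-3] forces x3=F; simplify:
  drop 3 from [2, 3] -> [2]
  satisfied 2 clause(s); 4 remain; assigned so far: [3]
unit clause [2] forces x2=T; simplify:
  drop -2 from [-2, -1] -> [-1]
  drop -2 from [-2, 4] -> [4]
  satisfied 2 clause(s); 2 remain; assigned so far: [2, 3]
unit clause [-1] forces x1=F; simplify:
  satisfied 1 clause(s); 1 remain; assigned so far: [1, 2, 3]
unit clause [4] forces x4=T; simplify:
  satisfied 1 clause(s); 0 remain; assigned so far: [1, 2, 3, 4]

Answer: x1=F x2=T x3=F x4=T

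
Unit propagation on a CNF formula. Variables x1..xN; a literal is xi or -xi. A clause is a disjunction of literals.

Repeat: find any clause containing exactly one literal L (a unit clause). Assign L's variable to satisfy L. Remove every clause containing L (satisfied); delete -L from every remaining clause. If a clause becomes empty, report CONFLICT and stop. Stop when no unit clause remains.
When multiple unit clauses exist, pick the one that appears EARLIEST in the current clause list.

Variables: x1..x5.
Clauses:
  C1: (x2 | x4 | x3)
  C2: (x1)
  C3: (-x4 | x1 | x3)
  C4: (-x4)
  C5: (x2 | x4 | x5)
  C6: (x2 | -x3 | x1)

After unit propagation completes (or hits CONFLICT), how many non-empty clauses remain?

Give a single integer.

Answer: 2

Derivation:
unit clause [1] forces x1=T; simplify:
  satisfied 3 clause(s); 3 remain; assigned so far: [1]
unit clause [-4] forces x4=F; simplify:
  drop 4 from [2, 4, 3] -> [2, 3]
  drop 4 from [2, 4, 5] -> [2, 5]
  satisfied 1 clause(s); 2 remain; assigned so far: [1, 4]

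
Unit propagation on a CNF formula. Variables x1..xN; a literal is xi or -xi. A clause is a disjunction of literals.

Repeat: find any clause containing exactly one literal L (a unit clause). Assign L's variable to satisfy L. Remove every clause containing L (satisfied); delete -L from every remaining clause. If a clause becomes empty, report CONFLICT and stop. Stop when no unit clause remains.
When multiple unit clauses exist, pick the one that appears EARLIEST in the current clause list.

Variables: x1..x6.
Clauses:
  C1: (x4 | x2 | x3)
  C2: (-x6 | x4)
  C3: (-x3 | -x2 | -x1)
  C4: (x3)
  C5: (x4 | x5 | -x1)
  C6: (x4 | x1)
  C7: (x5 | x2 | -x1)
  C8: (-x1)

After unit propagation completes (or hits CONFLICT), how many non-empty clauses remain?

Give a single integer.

unit clause [3] forces x3=T; simplify:
  drop -3 from [-3, -2, -1] -> [-2, -1]
  satisfied 2 clause(s); 6 remain; assigned so far: [3]
unit clause [-1] forces x1=F; simplify:
  drop 1 from [4, 1] -> [4]
  satisfied 4 clause(s); 2 remain; assigned so far: [1, 3]
unit clause [4] forces x4=T; simplify:
  satisfied 2 clause(s); 0 remain; assigned so far: [1, 3, 4]

Answer: 0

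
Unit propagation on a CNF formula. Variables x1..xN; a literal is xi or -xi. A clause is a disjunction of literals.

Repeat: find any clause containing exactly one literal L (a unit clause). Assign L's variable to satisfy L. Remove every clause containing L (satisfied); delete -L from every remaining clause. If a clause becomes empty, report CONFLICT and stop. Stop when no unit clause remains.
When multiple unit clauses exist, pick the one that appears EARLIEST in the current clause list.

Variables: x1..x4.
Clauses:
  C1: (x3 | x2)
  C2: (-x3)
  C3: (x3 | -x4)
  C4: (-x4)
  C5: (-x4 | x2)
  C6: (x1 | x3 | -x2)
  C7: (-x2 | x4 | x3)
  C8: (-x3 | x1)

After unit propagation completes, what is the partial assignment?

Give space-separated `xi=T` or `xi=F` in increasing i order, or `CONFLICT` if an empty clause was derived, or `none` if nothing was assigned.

Answer: CONFLICT

Derivation:
unit clause [-3] forces x3=F; simplify:
  drop 3 from [3, 2] -> [2]
  drop 3 from [3, -4] -> [-4]
  drop 3 from [1, 3, -2] -> [1, -2]
  drop 3 from [-2, 4, 3] -> [-2, 4]
  satisfied 2 clause(s); 6 remain; assigned so far: [3]
unit clause [2] forces x2=T; simplify:
  drop -2 from [1, -2] -> [1]
  drop -2 from [-2, 4] -> [4]
  satisfied 2 clause(s); 4 remain; assigned so far: [2, 3]
unit clause [-4] forces x4=F; simplify:
  drop 4 from [4] -> [] (empty!)
  satisfied 2 clause(s); 2 remain; assigned so far: [2, 3, 4]
CONFLICT (empty clause)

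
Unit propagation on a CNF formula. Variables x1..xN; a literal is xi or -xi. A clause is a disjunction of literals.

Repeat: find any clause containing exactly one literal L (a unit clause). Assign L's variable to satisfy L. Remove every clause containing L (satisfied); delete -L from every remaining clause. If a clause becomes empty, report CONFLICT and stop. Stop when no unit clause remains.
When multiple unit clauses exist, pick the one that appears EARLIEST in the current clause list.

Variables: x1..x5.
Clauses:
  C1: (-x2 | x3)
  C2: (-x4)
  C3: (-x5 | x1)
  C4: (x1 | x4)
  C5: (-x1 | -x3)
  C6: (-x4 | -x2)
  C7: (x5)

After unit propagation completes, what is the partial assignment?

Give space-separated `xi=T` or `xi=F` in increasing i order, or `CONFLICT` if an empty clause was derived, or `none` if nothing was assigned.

unit clause [-4] forces x4=F; simplify:
  drop 4 from [1, 4] -> [1]
  satisfied 2 clause(s); 5 remain; assigned so far: [4]
unit clause [1] forces x1=T; simplify:
  drop -1 from [-1, -3] -> [-3]
  satisfied 2 clause(s); 3 remain; assigned so far: [1, 4]
unit clause [-3] forces x3=F; simplify:
  drop 3 from [-2, 3] -> [-2]
  satisfied 1 clause(s); 2 remain; assigned so far: [1, 3, 4]
unit clause [-2] forces x2=F; simplify:
  satisfied 1 clause(s); 1 remain; assigned so far: [1, 2, 3, 4]
unit clause [5] forces x5=T; simplify:
  satisfied 1 clause(s); 0 remain; assigned so far: [1, 2, 3, 4, 5]

Answer: x1=T x2=F x3=F x4=F x5=T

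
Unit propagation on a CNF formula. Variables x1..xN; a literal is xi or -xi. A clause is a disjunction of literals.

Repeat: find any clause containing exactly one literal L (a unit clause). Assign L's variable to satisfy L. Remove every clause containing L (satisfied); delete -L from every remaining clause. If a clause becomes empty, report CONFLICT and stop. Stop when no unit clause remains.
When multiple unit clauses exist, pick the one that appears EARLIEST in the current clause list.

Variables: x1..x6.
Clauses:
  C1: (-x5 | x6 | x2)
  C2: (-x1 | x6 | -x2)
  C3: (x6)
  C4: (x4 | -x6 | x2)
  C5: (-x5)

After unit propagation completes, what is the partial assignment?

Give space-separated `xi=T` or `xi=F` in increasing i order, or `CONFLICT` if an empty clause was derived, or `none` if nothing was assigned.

unit clause [6] forces x6=T; simplify:
  drop -6 from [4, -6, 2] -> [4, 2]
  satisfied 3 clause(s); 2 remain; assigned so far: [6]
unit clause [-5] forces x5=F; simplify:
  satisfied 1 clause(s); 1 remain; assigned so far: [5, 6]

Answer: x5=F x6=T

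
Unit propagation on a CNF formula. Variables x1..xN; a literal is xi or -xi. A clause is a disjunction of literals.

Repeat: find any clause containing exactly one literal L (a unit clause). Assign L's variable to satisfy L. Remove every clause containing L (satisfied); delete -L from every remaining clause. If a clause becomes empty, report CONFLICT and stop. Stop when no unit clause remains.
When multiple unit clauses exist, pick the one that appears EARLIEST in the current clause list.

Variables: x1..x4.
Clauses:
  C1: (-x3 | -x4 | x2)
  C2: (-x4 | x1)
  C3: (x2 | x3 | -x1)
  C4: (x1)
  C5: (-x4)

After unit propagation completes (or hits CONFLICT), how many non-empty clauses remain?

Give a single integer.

unit clause [1] forces x1=T; simplify:
  drop -1 from [2, 3, -1] -> [2, 3]
  satisfied 2 clause(s); 3 remain; assigned so far: [1]
unit clause [-4] forces x4=F; simplify:
  satisfied 2 clause(s); 1 remain; assigned so far: [1, 4]

Answer: 1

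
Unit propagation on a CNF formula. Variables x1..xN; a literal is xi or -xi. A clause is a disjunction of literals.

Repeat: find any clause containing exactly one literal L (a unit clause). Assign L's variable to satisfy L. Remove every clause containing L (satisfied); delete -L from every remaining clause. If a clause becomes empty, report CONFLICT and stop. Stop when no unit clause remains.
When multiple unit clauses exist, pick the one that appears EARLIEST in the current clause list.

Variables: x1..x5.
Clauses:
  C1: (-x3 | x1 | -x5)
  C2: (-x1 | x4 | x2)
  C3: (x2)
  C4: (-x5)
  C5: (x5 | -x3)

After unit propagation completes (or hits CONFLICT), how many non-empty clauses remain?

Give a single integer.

Answer: 0

Derivation:
unit clause [2] forces x2=T; simplify:
  satisfied 2 clause(s); 3 remain; assigned so far: [2]
unit clause [-5] forces x5=F; simplify:
  drop 5 from [5, -3] -> [-3]
  satisfied 2 clause(s); 1 remain; assigned so far: [2, 5]
unit clause [-3] forces x3=F; simplify:
  satisfied 1 clause(s); 0 remain; assigned so far: [2, 3, 5]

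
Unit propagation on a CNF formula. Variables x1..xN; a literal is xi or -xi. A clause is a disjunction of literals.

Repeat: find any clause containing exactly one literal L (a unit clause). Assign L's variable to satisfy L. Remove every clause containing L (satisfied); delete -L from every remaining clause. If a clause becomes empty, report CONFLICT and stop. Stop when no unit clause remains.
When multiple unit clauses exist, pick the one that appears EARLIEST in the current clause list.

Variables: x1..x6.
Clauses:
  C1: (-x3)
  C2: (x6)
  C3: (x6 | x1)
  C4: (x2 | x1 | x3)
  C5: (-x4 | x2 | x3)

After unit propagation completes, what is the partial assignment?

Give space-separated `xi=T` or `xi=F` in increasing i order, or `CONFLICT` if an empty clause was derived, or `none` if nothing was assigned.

Answer: x3=F x6=T

Derivation:
unit clause [-3] forces x3=F; simplify:
  drop 3 from [2, 1, 3] -> [2, 1]
  drop 3 from [-4, 2, 3] -> [-4, 2]
  satisfied 1 clause(s); 4 remain; assigned so far: [3]
unit clause [6] forces x6=T; simplify:
  satisfied 2 clause(s); 2 remain; assigned so far: [3, 6]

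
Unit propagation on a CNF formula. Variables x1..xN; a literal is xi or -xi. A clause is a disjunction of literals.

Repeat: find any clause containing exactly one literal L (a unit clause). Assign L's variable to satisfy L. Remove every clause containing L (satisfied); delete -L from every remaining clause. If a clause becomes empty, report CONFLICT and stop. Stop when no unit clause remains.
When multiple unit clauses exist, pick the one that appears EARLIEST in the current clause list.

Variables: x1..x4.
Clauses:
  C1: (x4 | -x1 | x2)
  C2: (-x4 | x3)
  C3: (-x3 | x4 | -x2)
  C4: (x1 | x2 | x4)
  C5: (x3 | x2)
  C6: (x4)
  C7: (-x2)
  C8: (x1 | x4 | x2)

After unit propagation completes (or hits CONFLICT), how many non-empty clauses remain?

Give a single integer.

Answer: 0

Derivation:
unit clause [4] forces x4=T; simplify:
  drop -4 from [-4, 3] -> [3]
  satisfied 5 clause(s); 3 remain; assigned so far: [4]
unit clause [3] forces x3=T; simplify:
  satisfied 2 clause(s); 1 remain; assigned so far: [3, 4]
unit clause [-2] forces x2=F; simplify:
  satisfied 1 clause(s); 0 remain; assigned so far: [2, 3, 4]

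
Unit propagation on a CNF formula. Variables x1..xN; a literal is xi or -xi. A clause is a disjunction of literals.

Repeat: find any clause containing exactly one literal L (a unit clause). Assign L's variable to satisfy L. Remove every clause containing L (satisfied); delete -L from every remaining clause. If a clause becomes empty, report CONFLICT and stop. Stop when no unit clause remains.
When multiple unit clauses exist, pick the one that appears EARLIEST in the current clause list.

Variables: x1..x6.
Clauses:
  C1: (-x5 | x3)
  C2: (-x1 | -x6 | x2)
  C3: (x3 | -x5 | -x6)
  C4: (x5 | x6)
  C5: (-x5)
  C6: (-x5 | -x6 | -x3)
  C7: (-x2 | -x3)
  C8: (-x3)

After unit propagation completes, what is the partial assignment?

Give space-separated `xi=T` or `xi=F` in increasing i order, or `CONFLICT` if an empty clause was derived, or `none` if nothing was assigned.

Answer: x3=F x5=F x6=T

Derivation:
unit clause [-5] forces x5=F; simplify:
  drop 5 from [5, 6] -> [6]
  satisfied 4 clause(s); 4 remain; assigned so far: [5]
unit clause [6] forces x6=T; simplify:
  drop -6 from [-1, -6, 2] -> [-1, 2]
  satisfied 1 clause(s); 3 remain; assigned so far: [5, 6]
unit clause [-3] forces x3=F; simplify:
  satisfied 2 clause(s); 1 remain; assigned so far: [3, 5, 6]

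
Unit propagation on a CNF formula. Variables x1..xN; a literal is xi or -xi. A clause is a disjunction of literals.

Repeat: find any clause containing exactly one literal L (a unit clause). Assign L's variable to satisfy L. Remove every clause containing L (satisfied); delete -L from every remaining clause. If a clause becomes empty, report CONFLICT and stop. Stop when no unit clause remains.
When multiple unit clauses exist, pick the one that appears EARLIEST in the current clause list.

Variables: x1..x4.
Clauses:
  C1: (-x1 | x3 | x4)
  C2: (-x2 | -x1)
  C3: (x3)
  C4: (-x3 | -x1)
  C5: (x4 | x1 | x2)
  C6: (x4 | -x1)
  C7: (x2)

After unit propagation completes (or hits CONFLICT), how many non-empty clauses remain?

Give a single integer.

Answer: 0

Derivation:
unit clause [3] forces x3=T; simplify:
  drop -3 from [-3, -1] -> [-1]
  satisfied 2 clause(s); 5 remain; assigned so far: [3]
unit clause [-1] forces x1=F; simplify:
  drop 1 from [4, 1, 2] -> [4, 2]
  satisfied 3 clause(s); 2 remain; assigned so far: [1, 3]
unit clause [2] forces x2=T; simplify:
  satisfied 2 clause(s); 0 remain; assigned so far: [1, 2, 3]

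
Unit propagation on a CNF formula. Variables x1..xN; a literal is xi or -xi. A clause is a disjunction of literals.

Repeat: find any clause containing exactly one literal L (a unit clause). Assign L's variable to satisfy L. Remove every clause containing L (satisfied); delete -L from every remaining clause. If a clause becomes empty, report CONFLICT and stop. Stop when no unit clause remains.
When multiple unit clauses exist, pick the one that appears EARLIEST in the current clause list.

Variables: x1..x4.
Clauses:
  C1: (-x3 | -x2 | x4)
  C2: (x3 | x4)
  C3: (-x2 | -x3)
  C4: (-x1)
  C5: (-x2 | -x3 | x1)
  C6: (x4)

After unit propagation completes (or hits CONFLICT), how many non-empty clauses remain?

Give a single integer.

unit clause [-1] forces x1=F; simplify:
  drop 1 from [-2, -3, 1] -> [-2, -3]
  satisfied 1 clause(s); 5 remain; assigned so far: [1]
unit clause [4] forces x4=T; simplify:
  satisfied 3 clause(s); 2 remain; assigned so far: [1, 4]

Answer: 2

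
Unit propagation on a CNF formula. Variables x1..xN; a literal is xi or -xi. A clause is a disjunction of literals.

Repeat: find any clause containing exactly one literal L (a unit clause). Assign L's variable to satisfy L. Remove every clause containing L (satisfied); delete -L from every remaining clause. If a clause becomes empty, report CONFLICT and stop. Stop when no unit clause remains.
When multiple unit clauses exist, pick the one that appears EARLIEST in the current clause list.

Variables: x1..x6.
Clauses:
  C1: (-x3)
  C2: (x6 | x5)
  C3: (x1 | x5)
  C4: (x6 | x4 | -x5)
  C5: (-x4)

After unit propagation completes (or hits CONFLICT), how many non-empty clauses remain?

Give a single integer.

Answer: 3

Derivation:
unit clause [-3] forces x3=F; simplify:
  satisfied 1 clause(s); 4 remain; assigned so far: [3]
unit clause [-4] forces x4=F; simplify:
  drop 4 from [6, 4, -5] -> [6, -5]
  satisfied 1 clause(s); 3 remain; assigned so far: [3, 4]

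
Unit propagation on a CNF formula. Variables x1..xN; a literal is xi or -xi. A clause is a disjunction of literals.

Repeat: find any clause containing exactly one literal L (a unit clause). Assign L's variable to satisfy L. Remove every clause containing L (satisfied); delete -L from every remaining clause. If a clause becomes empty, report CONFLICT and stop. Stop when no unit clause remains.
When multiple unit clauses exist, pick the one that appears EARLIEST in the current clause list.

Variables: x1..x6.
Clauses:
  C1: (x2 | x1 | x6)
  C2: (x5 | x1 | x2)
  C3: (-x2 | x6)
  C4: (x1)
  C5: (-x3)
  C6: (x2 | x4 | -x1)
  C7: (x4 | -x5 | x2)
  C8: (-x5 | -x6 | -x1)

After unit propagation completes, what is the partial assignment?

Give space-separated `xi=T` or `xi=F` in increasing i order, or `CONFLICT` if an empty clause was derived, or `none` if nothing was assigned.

Answer: x1=T x3=F

Derivation:
unit clause [1] forces x1=T; simplify:
  drop -1 from [2, 4, -1] -> [2, 4]
  drop -1 from [-5, -6, -1] -> [-5, -6]
  satisfied 3 clause(s); 5 remain; assigned so far: [1]
unit clause [-3] forces x3=F; simplify:
  satisfied 1 clause(s); 4 remain; assigned so far: [1, 3]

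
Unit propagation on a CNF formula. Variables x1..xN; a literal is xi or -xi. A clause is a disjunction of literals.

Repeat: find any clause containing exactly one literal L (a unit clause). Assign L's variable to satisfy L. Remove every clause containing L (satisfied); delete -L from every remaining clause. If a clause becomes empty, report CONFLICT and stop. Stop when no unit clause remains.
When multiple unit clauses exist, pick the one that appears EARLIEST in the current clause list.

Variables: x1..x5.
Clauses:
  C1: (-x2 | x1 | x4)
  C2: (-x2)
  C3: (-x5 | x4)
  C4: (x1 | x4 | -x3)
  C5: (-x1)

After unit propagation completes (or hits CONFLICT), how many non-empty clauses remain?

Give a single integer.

Answer: 2

Derivation:
unit clause [-2] forces x2=F; simplify:
  satisfied 2 clause(s); 3 remain; assigned so far: [2]
unit clause [-1] forces x1=F; simplify:
  drop 1 from [1, 4, -3] -> [4, -3]
  satisfied 1 clause(s); 2 remain; assigned so far: [1, 2]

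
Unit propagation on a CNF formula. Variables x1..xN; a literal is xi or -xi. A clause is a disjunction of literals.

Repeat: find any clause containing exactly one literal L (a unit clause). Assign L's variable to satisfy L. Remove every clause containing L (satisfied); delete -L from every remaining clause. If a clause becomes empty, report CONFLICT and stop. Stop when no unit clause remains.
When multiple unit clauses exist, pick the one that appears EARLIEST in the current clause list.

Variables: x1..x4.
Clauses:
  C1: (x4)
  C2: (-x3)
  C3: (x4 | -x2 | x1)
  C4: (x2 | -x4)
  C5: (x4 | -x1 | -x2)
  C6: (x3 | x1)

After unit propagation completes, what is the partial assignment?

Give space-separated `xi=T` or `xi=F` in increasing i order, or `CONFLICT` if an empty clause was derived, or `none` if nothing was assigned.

Answer: x1=T x2=T x3=F x4=T

Derivation:
unit clause [4] forces x4=T; simplify:
  drop -4 from [2, -4] -> [2]
  satisfied 3 clause(s); 3 remain; assigned so far: [4]
unit clause [-3] forces x3=F; simplify:
  drop 3 from [3, 1] -> [1]
  satisfied 1 clause(s); 2 remain; assigned so far: [3, 4]
unit clause [2] forces x2=T; simplify:
  satisfied 1 clause(s); 1 remain; assigned so far: [2, 3, 4]
unit clause [1] forces x1=T; simplify:
  satisfied 1 clause(s); 0 remain; assigned so far: [1, 2, 3, 4]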